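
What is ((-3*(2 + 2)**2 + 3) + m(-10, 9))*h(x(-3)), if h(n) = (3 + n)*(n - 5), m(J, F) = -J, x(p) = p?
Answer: 0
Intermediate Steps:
h(n) = (-5 + n)*(3 + n) (h(n) = (3 + n)*(-5 + n) = (-5 + n)*(3 + n))
((-3*(2 + 2)**2 + 3) + m(-10, 9))*h(x(-3)) = ((-3*(2 + 2)**2 + 3) - 1*(-10))*(-15 + (-3)**2 - 2*(-3)) = ((-3*4**2 + 3) + 10)*(-15 + 9 + 6) = ((-3*16 + 3) + 10)*0 = ((-48 + 3) + 10)*0 = (-45 + 10)*0 = -35*0 = 0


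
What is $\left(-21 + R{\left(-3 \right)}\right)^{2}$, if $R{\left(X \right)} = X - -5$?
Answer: $361$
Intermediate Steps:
$R{\left(X \right)} = 5 + X$ ($R{\left(X \right)} = X + 5 = 5 + X$)
$\left(-21 + R{\left(-3 \right)}\right)^{2} = \left(-21 + \left(5 - 3\right)\right)^{2} = \left(-21 + 2\right)^{2} = \left(-19\right)^{2} = 361$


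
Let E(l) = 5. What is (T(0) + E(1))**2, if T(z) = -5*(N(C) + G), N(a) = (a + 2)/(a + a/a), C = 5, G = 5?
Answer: 24025/36 ≈ 667.36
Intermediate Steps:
N(a) = (2 + a)/(1 + a) (N(a) = (2 + a)/(a + 1) = (2 + a)/(1 + a))
T(z) = -185/6 (T(z) = -5*((2 + 5)/(1 + 5) + 5) = -5*(7/6 + 5) = -5*37/6 = -185/6)
(T(0) + E(1))**2 = (-185/6 + 5)**2 = (-155/6)**2 = 24025/36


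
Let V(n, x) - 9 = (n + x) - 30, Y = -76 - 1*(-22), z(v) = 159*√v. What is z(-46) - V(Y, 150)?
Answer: -75 + 159*I*√46 ≈ -75.0 + 1078.4*I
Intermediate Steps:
Y = -54 (Y = -76 + 22 = -54)
V(n, x) = -21 + n + x (V(n, x) = 9 + ((n + x) - 30) = 9 + (-30 + n + x) = -21 + n + x)
z(-46) - V(Y, 150) = 159*√(-46) - (-21 - 54 + 150) = 159*(I*√46) - 1*75 = 159*I*√46 - 75 = -75 + 159*I*√46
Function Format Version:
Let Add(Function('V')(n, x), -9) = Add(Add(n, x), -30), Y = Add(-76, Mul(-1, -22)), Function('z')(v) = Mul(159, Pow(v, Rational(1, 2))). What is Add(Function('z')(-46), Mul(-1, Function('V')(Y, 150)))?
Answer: Add(-75, Mul(159, I, Pow(46, Rational(1, 2)))) ≈ Add(-75.000, Mul(1078.4, I))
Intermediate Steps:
Y = -54 (Y = Add(-76, 22) = -54)
Function('V')(n, x) = Add(-21, n, x) (Function('V')(n, x) = Add(9, Add(Add(n, x), -30)) = Add(9, Add(-30, n, x)) = Add(-21, n, x))
Add(Function('z')(-46), Mul(-1, Function('V')(Y, 150))) = Add(Mul(159, Pow(-46, Rational(1, 2))), Mul(-1, Add(-21, -54, 150))) = Add(Mul(159, Mul(I, Pow(46, Rational(1, 2)))), Mul(-1, 75)) = Add(Mul(159, I, Pow(46, Rational(1, 2))), -75) = Add(-75, Mul(159, I, Pow(46, Rational(1, 2))))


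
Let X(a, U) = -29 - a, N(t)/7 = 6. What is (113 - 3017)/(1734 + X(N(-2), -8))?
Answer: -2904/1663 ≈ -1.7462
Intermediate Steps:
N(t) = 42 (N(t) = 7*6 = 42)
(113 - 3017)/(1734 + X(N(-2), -8)) = (113 - 3017)/(1734 + (-29 - 1*42)) = -2904/(1734 + (-29 - 42)) = -2904/(1734 - 71) = -2904/1663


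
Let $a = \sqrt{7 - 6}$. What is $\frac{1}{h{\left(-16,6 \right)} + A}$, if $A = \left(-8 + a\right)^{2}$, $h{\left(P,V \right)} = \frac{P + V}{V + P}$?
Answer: $\frac{1}{50} \approx 0.02$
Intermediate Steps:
$h{\left(P,V \right)} = 1$ ($h{\left(P,V \right)} = \frac{P + V}{P + V} = 1$)
$a = 1$ ($a = \sqrt{1} = 1$)
$A = 49$ ($A = \left(-8 + 1\right)^{2} = \left(-7\right)^{2} = 49$)
$\frac{1}{h{\left(-16,6 \right)} + A} = \frac{1}{1 + 49} = \frac{1}{50}$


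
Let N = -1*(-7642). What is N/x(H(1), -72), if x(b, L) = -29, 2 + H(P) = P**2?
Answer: -7642/29 ≈ -263.52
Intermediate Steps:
H(P) = -2 + P**2
N = 7642
N/x(H(1), -72) = 7642/(-29) = 7642*(-1/29) = -7642/29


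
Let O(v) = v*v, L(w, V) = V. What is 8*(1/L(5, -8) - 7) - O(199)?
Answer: -39658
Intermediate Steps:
O(v) = v²
8*(1/L(5, -8) - 7) - O(199) = 8*(1/(-8) - 7) - 1*199² = 8*(-⅛ - 7) - 1*39601 = 8*(-57/8) - 39601 = -57 - 39601 = -39658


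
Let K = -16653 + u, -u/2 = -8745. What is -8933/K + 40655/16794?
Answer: -1432007/173538 ≈ -8.2518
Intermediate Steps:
u = 17490 (u = -2*(-8745) = 17490)
K = 837 (K = -16653 + 17490 = 837)
-8933/K + 40655/16794 = -8933/837 + 40655/16794 = -1432007/173538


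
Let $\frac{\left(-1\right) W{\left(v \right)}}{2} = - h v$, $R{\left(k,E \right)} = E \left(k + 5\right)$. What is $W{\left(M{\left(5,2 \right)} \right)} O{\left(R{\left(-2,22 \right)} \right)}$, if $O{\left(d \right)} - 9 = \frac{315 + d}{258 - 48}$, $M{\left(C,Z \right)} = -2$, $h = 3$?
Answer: $- \frac{4542}{35} \approx -129.77$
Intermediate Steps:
$R{\left(k,E \right)} = E \left(5 + k\right)$
$O{\left(d \right)} = \frac{21}{2} + \frac{d}{210}$ ($O{\left(d \right)} = 9 + \frac{315 + d}{258 - 48} = 9 + \frac{315 + d}{210} = 9 + \left(315 + d\right) \frac{1}{210} = 9 + \left(\frac{3}{2} + \frac{d}{210}\right) = \frac{21}{2} + \frac{d}{210}$)
$W{\left(v \right)} = 6 v$ ($W{\left(v \right)} = - 2 \left(-1\right) 3 v = - 2 \left(- 3 v\right) = 6 v$)
$W{\left(M{\left(5,2 \right)} \right)} O{\left(R{\left(-2,22 \right)} \right)} = 6 \left(-2\right) \left(\frac{21}{2} + \frac{22 \left(5 - 2\right)}{210}\right) = - 12 \left(\frac{21}{2} + \frac{22 \cdot 3}{210}\right) = - 12 \left(\frac{21}{2} + \frac{1}{210} \cdot 66\right) = - 12 \left(\frac{21}{2} + \frac{11}{35}\right) = \left(-12\right) \frac{757}{70} = - \frac{4542}{35}$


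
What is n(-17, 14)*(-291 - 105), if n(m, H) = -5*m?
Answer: -33660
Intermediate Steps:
n(-17, 14)*(-291 - 105) = (-5*(-17))*(-291 - 105) = 85*(-396) = -33660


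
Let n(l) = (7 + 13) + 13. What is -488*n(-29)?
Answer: -16104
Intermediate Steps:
n(l) = 33 (n(l) = 20 + 13 = 33)
-488*n(-29) = -488*33 = -16104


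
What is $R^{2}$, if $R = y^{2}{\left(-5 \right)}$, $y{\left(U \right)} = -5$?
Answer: $625$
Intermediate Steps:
$R = 25$ ($R = \left(-5\right)^{2} = 25$)
$R^{2} = 25^{2} = 625$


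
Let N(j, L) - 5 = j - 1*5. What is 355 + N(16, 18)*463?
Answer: 7763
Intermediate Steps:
N(j, L) = j (N(j, L) = 5 + (j - 1*5) = 5 + (j - 5) = 5 + (-5 + j) = j)
355 + N(16, 18)*463 = 355 + 16*463 = 355 + 7408 = 7763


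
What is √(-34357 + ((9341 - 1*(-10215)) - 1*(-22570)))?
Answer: √7769 ≈ 88.142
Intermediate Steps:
√(-34357 + ((9341 - 1*(-10215)) - 1*(-22570))) = √(-34357 + ((9341 + 10215) + 22570)) = √(-34357 + (19556 + 22570)) = √(-34357 + 42126) = √7769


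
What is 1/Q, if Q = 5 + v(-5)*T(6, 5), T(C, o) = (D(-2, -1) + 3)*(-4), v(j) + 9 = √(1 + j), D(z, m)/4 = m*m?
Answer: 257/69185 + 56*I/69185 ≈ 0.0037147 + 0.00080942*I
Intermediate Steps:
D(z, m) = 4*m² (D(z, m) = 4*(m*m) = 4*m²)
v(j) = -9 + √(1 + j)
T(C, o) = -28 (T(C, o) = (4*(-1)² + 3)*(-4) = (4*1 + 3)*(-4) = (4 + 3)*(-4) = 7*(-4) = -28)
Q = 257 - 56*I (Q = 5 + (-9 + √(1 - 5))*(-28) = 5 + (-9 + √(-4))*(-28) = 5 + (-9 + 2*I)*(-28) = 5 + (252 - 56*I) = 257 - 56*I ≈ 257.0 - 56.0*I)
1/Q = 1/(257 - 56*I) = (257 + 56*I)/69185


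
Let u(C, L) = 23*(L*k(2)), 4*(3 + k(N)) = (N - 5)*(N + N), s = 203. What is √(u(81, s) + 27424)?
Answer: I*√590 ≈ 24.29*I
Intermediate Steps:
k(N) = -3 + N*(-5 + N)/2 (k(N) = -3 + ((N - 5)*(N + N))/4 = -3 + ((-5 + N)*(2*N))/4 = -3 + (2*N*(-5 + N))/4 = -3 + N*(-5 + N)/2)
u(C, L) = -138*L (u(C, L) = 23*(L*(-3 + (½)*2² - 5/2*2)) = 23*(L*(-3 + (½)*4 - 5)) = 23*(L*(-3 + 2 - 5)) = 23*(L*(-6)) = 23*(-6*L) = -138*L)
√(u(81, s) + 27424) = √(-138*203 + 27424) = √(-28014 + 27424) = √(-590) = I*√590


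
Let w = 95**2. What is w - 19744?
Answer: -10719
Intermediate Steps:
w = 9025
w - 19744 = 9025 - 19744 = -10719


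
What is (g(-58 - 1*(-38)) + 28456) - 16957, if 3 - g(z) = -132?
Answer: 11634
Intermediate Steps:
g(z) = 135 (g(z) = 3 - 1*(-132) = 3 + 132 = 135)
(g(-58 - 1*(-38)) + 28456) - 16957 = (135 + 28456) - 16957 = 28591 - 16957 = 11634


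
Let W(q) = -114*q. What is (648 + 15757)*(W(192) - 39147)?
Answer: -1001279175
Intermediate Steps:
(648 + 15757)*(W(192) - 39147) = (648 + 15757)*(-114*192 - 39147) = 16405*(-21888 - 39147) = 16405*(-61035) = -1001279175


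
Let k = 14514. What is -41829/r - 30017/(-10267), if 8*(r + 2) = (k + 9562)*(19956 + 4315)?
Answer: 1461412971593/499958905905 ≈ 2.9231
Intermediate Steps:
r = 146087145/2 (r = -2 + ((14514 + 9562)*(19956 + 4315))/8 = -2 + (24076*24271)/8 = -2 + (⅛)*584348596 = -2 + 146087149/2 = 146087145/2 ≈ 7.3044e+7)
-41829/r - 30017/(-10267) = -41829/146087145/2 - 30017/(-10267) = -41829*2/146087145 - 30017*(-1/10267) = -27886/48695715 + 30017/10267 = 1461412971593/499958905905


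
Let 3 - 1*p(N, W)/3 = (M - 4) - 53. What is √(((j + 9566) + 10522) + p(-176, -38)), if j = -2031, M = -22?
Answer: √18303 ≈ 135.29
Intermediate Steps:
p(N, W) = 246 (p(N, W) = 9 - 3*((-22 - 4) - 53) = 9 - 3*(-26 - 53) = 9 - 3*(-79) = 9 + 237 = 246)
√(((j + 9566) + 10522) + p(-176, -38)) = √(((-2031 + 9566) + 10522) + 246) = √((7535 + 10522) + 246) = √(18057 + 246) = √18303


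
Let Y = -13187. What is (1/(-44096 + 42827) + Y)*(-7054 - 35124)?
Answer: 705819474112/1269 ≈ 5.5620e+8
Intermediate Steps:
(1/(-44096 + 42827) + Y)*(-7054 - 35124) = (1/(-44096 + 42827) - 13187)*(-7054 - 35124) = (1/(-1269) - 13187)*(-42178) = (-1/1269 - 13187)*(-42178) = -16734304/1269*(-42178) = 705819474112/1269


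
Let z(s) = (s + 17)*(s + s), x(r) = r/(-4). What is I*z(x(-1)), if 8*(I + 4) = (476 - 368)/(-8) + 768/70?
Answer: -166773/4480 ≈ -37.226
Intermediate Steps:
x(r) = -r/4 (x(r) = r*(-1/4) = -r/4)
z(s) = 2*s*(17 + s) (z(s) = (17 + s)*(2*s) = 2*s*(17 + s))
I = -2417/560 (I = -4 + ((476 - 368)/(-8) + 768/70)/8 = -4 + (108*(-1/8) + 768*(1/70))/8 = -4 + (-27/2 + 384/35)/8 = -4 + (1/8)*(-177/70) = -4 - 177/560 = -2417/560 ≈ -4.3161)
I*z(x(-1)) = -2417*(-1/4*(-1))*(17 - 1/4*(-1))/280 = -2417*(17 + 1/4)/(280*4) = -2417*69/(280*4*4) = -2417/560*69/8 = -166773/4480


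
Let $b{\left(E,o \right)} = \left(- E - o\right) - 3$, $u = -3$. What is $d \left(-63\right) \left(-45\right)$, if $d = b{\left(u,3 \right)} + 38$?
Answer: $99225$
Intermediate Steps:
$b{\left(E,o \right)} = -3 - E - o$
$d = 35$ ($d = \left(-3 - -3 - 3\right) + 38 = \left(-3 + 3 - 3\right) + 38 = -3 + 38 = 35$)
$d \left(-63\right) \left(-45\right) = 35 \left(-63\right) \left(-45\right) = \left(-2205\right) \left(-45\right) = 99225$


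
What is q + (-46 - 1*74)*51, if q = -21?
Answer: -6141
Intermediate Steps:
q + (-46 - 1*74)*51 = -21 + (-46 - 1*74)*51 = -21 + (-46 - 74)*51 = -21 - 120*51 = -21 - 6120 = -6141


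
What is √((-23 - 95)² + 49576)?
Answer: 10*√635 ≈ 251.99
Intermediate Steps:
√((-23 - 95)² + 49576) = √((-118)² + 49576) = √(13924 + 49576) = √63500 = 10*√635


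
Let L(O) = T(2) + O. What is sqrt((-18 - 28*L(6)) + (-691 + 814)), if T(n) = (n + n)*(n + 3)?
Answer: I*sqrt(623) ≈ 24.96*I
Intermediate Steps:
T(n) = 2*n*(3 + n) (T(n) = (2*n)*(3 + n) = 2*n*(3 + n))
L(O) = 20 + O (L(O) = 2*2*(3 + 2) + O = 2*2*5 + O = 20 + O)
sqrt((-18 - 28*L(6)) + (-691 + 814)) = sqrt((-18 - 28*(20 + 6)) + (-691 + 814)) = sqrt((-18 - 28*26) + 123) = sqrt((-18 - 728) + 123) = sqrt(-746 + 123) = sqrt(-623) = I*sqrt(623)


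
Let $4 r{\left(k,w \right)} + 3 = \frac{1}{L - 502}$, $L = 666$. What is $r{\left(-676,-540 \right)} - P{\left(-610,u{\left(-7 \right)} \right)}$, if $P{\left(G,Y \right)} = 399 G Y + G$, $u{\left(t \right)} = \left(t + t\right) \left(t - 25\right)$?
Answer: $\frac{71529799989}{656} \approx 1.0904 \cdot 10^{8}$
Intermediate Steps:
$r{\left(k,w \right)} = - \frac{491}{656}$ ($r{\left(k,w \right)} = - \frac{3}{4} + \frac{1}{4 \left(666 - 502\right)} = - \frac{3}{4} + \frac{1}{4 \cdot 164} = - \frac{3}{4} + \frac{1}{4} \cdot \frac{1}{164} = - \frac{3}{4} + \frac{1}{656} = - \frac{491}{656}$)
$u{\left(t \right)} = 2 t \left(-25 + t\right)$
$P{\left(G,Y \right)} = G + 399 G Y$ ($P{\left(G,Y \right)} = 399 G Y + G = G + 399 G Y$)
$r{\left(-676,-540 \right)} - P{\left(-610,u{\left(-7 \right)} \right)} = - \frac{491}{656} - - 610 \left(1 + 399 \cdot 2 \left(-7\right) \left(-25 - 7\right)\right) = - \frac{491}{656} - - 610 \left(1 + 399 \cdot 2 \left(-7\right) \left(-32\right)\right) = - \frac{491}{656} - - 610 \left(1 + 399 \cdot 448\right) = - \frac{491}{656} - - 610 \left(1 + 178752\right) = - \frac{491}{656} - \left(-610\right) 178753 = - \frac{491}{656} - -109039330 = - \frac{491}{656} + 109039330 = \frac{71529799989}{656}$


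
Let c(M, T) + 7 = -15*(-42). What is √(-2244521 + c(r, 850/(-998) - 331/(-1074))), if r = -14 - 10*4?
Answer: 3*I*√249322 ≈ 1498.0*I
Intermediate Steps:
r = -54 (r = -14 - 40 = -54)
c(M, T) = 623 (c(M, T) = -7 - 15*(-42) = -7 + 630 = 623)
√(-2244521 + c(r, 850/(-998) - 331/(-1074))) = √(-2244521 + 623) = √(-2243898) = 3*I*√249322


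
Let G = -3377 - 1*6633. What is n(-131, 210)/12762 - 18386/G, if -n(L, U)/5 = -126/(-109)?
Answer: 710269058/386791405 ≈ 1.8363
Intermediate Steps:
n(L, U) = -630/109 (n(L, U) = -(-630)/(-109) = -(-630)*(-1)/109 = -5*126/109 = -630/109)
G = -10010 (G = -3377 - 6633 = -10010)
n(-131, 210)/12762 - 18386/G = -630/109/12762 - 18386/(-10010) = -630/109*1/12762 - 18386*(-1/10010) = -35/77281 + 9193/5005 = 710269058/386791405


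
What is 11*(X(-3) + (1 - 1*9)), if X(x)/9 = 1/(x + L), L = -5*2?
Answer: -1243/13 ≈ -95.615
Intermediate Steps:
L = -10
X(x) = 9/(-10 + x) (X(x) = 9/(x - 10) = 9/(-10 + x))
11*(X(-3) + (1 - 1*9)) = 11*(9/(-10 - 3) + (1 - 1*9)) = 11*(9/(-13) + (1 - 9)) = 11*(9*(-1/13) - 8) = 11*(-9/13 - 8) = 11*(-113/13) = -1243/13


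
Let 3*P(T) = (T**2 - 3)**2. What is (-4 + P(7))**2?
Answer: 4426816/9 ≈ 4.9187e+5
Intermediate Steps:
P(T) = (-3 + T**2)**2/3 (P(T) = (T**2 - 3)**2/3 = (-3 + T**2)**2/3)
(-4 + P(7))**2 = (-4 + (-3 + 7**2)**2/3)**2 = (-4 + (-3 + 49)**2/3)**2 = (-4 + (1/3)*46**2)**2 = (-4 + (1/3)*2116)**2 = (-4 + 2116/3)**2 = (2104/3)**2 = 4426816/9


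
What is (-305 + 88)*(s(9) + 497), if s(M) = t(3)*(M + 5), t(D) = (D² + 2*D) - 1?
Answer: -150381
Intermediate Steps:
t(D) = -1 + D² + 2*D
s(M) = 70 + 14*M (s(M) = (-1 + 3² + 2*3)*(M + 5) = (-1 + 9 + 6)*(5 + M) = 14*(5 + M) = 70 + 14*M)
(-305 + 88)*(s(9) + 497) = (-305 + 88)*((70 + 14*9) + 497) = -217*((70 + 126) + 497) = -217*(196 + 497) = -217*693 = -150381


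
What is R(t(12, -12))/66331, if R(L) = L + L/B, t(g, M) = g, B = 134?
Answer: 810/4444177 ≈ 0.00018226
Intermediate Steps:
R(L) = 135*L/134 (R(L) = L + L/134 = 135*L/134)
R(t(12, -12))/66331 = ((135/134)*12)/66331 = (810/67)*(1/66331) = 810/4444177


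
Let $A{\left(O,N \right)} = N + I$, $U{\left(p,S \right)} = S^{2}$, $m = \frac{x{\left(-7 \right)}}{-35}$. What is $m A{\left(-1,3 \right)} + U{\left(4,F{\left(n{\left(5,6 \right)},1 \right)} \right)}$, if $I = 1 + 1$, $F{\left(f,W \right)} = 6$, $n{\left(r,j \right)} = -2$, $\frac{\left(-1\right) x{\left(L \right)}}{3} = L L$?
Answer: $57$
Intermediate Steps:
$x{\left(L \right)} = - 3 L^{2}$ ($x{\left(L \right)} = - 3 L L = - 3 L^{2}$)
$m = \frac{21}{5}$ ($m = \frac{\left(-3\right) \left(-7\right)^{2}}{-35} = \left(-3\right) 49 \left(- \frac{1}{35}\right) = \left(-147\right) \left(- \frac{1}{35}\right) = \frac{21}{5} \approx 4.2$)
$I = 2$
$A{\left(O,N \right)} = 2 + N$ ($A{\left(O,N \right)} = N + 2 = 2 + N$)
$m A{\left(-1,3 \right)} + U{\left(4,F{\left(n{\left(5,6 \right)},1 \right)} \right)} = \frac{21 \left(2 + 3\right)}{5} + 6^{2} = \frac{21}{5} \cdot 5 + 36 = 21 + 36 = 57$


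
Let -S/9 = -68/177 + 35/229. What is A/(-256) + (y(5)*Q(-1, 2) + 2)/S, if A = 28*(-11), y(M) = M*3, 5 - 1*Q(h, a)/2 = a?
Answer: 81718855/1800384 ≈ 45.390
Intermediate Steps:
Q(h, a) = 10 - 2*a
y(M) = 3*M
S = 28131/13511 (S = -9*(-68/177 + 35/229) = -9*(-9377/40533) = 28131/13511 ≈ 2.0821)
A = -308
A/(-256) + (y(5)*Q(-1, 2) + 2)/S = -308/(-256) + ((3*5)*(10 - 2*2) + 2)/(28131/13511) = -308*(-1/256) + (15*(10 - 4) + 2)*(13511/28131) = 77/64 + (15*6 + 2)*(13511/28131) = 77/64 + (90 + 2)*(13511/28131) = 77/64 + 92*(13511/28131) = 77/64 + 1243012/28131 = 81718855/1800384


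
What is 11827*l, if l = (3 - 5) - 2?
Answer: -47308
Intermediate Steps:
l = -4 (l = -2 - 2 = -4)
11827*l = 11827*(-4) = -47308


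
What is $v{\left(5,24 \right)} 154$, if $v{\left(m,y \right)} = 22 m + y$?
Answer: $20636$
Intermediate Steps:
$v{\left(m,y \right)} = y + 22 m$
$v{\left(5,24 \right)} 154 = \left(24 + 22 \cdot 5\right) 154 = \left(24 + 110\right) 154 = 134 \cdot 154 = 20636$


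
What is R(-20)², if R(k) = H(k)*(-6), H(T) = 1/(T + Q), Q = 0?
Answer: 9/100 ≈ 0.090000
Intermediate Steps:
H(T) = 1/T (H(T) = 1/(T + 0) = 1/T)
R(k) = -6/k
R(-20)² = (-6/(-20))² = (-6*(-1/20))² = (3/10)² = 9/100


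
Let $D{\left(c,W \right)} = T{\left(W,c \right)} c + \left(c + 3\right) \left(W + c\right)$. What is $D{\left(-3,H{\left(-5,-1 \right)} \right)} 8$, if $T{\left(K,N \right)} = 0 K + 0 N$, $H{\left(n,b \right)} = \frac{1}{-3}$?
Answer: $0$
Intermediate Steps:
$H{\left(n,b \right)} = - \frac{1}{3}$
$T{\left(K,N \right)} = 0$ ($T{\left(K,N \right)} = 0 + 0 = 0$)
$D{\left(c,W \right)} = \left(3 + c\right) \left(W + c\right)$ ($D{\left(c,W \right)} = 0 c + \left(c + 3\right) \left(W + c\right) = 0 + \left(3 + c\right) \left(W + c\right) = \left(3 + c\right) \left(W + c\right)$)
$D{\left(-3,H{\left(-5,-1 \right)} \right)} 8 = \left(\left(-3\right)^{2} + 3 \left(- \frac{1}{3}\right) + 3 \left(-3\right) - -1\right) 8 = \left(9 - 1 - 9 + 1\right) 8 = 0 \cdot 8 = 0$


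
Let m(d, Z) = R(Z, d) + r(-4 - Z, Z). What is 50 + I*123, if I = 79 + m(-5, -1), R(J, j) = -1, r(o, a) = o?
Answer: 9275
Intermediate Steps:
m(d, Z) = -5 - Z (m(d, Z) = -1 + (-4 - Z) = -5 - Z)
I = 75 (I = 79 + (-5 - 1*(-1)) = 79 + (-5 + 1) = 79 - 4 = 75)
50 + I*123 = 50 + 75*123 = 50 + 9225 = 9275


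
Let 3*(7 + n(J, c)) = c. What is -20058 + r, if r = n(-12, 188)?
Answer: -60007/3 ≈ -20002.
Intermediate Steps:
n(J, c) = -7 + c/3
r = 167/3 (r = -7 + (⅓)*188 = -7 + 188/3 = 167/3 ≈ 55.667)
-20058 + r = -20058 + 167/3 = -60007/3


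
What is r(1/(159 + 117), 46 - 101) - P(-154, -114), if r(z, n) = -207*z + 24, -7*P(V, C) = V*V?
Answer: 13645/4 ≈ 3411.3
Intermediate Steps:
P(V, C) = -V²/7 (P(V, C) = -V*V/7 = -V²/7)
r(z, n) = 24 - 207*z
r(1/(159 + 117), 46 - 101) - P(-154, -114) = (24 - 207/(159 + 117)) - (-1)*(-154)²/7 = (24 - 207/276) - (-1)*23716/7 = (24 - 207*1/276) - 1*(-3388) = (24 - ¾) + 3388 = 93/4 + 3388 = 13645/4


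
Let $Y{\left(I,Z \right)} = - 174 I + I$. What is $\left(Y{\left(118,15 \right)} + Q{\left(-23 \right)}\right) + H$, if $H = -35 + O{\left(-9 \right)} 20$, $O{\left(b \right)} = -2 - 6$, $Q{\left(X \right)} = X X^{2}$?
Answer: $-32776$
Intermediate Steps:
$Q{\left(X \right)} = X^{3}$
$O{\left(b \right)} = -8$ ($O{\left(b \right)} = -2 - 6 = -8$)
$Y{\left(I,Z \right)} = - 173 I$
$H = -195$ ($H = -35 - 160 = -195$)
$\left(Y{\left(118,15 \right)} + Q{\left(-23 \right)}\right) + H = \left(\left(-173\right) 118 + \left(-23\right)^{3}\right) - 195 = \left(-20414 - 12167\right) - 195 = -32581 - 195 = -32776$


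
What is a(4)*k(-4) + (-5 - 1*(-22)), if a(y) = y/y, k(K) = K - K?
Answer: 17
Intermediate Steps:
k(K) = 0
a(y) = 1
a(4)*k(-4) + (-5 - 1*(-22)) = 1*0 + (-5 - 1*(-22)) = 0 + (-5 + 22) = 0 + 17 = 17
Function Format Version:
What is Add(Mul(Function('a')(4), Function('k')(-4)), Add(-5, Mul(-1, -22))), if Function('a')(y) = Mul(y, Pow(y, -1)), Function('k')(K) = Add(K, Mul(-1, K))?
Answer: 17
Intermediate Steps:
Function('k')(K) = 0
Function('a')(y) = 1
Add(Mul(Function('a')(4), Function('k')(-4)), Add(-5, Mul(-1, -22))) = Add(Mul(1, 0), Add(-5, Mul(-1, -22))) = Add(0, Add(-5, 22)) = Add(0, 17) = 17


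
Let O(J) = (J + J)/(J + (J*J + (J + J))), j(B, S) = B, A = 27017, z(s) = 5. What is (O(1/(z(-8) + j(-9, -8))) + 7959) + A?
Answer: 384744/11 ≈ 34977.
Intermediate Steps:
O(J) = 2*J/(J² + 3*J) (O(J) = (2*J)/(J + (J² + 2*J)) = (2*J)/(J² + 3*J) = 2*J/(J² + 3*J))
(O(1/(z(-8) + j(-9, -8))) + 7959) + A = (2/(3 + 1/(5 - 9)) + 7959) + 27017 = (2/(3 + 1/(-4)) + 7959) + 27017 = (2/(3 - ¼) + 7959) + 27017 = (2/(11/4) + 7959) + 27017 = (2*(4/11) + 7959) + 27017 = (8/11 + 7959) + 27017 = 87557/11 + 27017 = 384744/11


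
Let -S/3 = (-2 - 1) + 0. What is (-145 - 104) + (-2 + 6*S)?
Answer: -197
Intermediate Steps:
S = 9 (S = -3*((-2 - 1) + 0) = -3*(-3 + 0) = -3*(-3) = 9)
(-145 - 104) + (-2 + 6*S) = (-145 - 104) + (-2 + 6*9) = -249 + (-2 + 54) = -249 + 52 = -197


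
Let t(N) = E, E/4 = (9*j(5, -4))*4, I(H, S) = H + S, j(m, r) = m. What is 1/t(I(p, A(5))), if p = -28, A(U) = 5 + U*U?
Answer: 1/720 ≈ 0.0013889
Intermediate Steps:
A(U) = 5 + U²
E = 720 (E = 4*((9*5)*4) = 4*(45*4) = 4*180 = 720)
t(N) = 720
1/t(I(p, A(5))) = 1/720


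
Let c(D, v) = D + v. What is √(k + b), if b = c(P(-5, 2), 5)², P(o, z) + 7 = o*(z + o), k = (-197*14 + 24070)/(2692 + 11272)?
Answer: √2078216737/3491 ≈ 13.059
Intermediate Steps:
k = 5328/3491 (k = (-2758 + 24070)/13964 = 21312*(1/13964) = 5328/3491 ≈ 1.5262)
P(o, z) = -7 + o*(o + z) (P(o, z) = -7 + o*(z + o) = -7 + o*(o + z))
b = 169 (b = ((-7 + (-5)² - 5*2) + 5)² = ((-7 + 25 - 10) + 5)² = (8 + 5)² = 13² = 169)
√(k + b) = √(5328/3491 + 169) = √(595307/3491) = √2078216737/3491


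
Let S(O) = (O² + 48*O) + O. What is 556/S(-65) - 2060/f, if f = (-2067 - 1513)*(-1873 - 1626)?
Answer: 87031839/162843460 ≈ 0.53445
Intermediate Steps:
f = 12526420 (f = -3580*(-3499) = 12526420)
S(O) = O² + 49*O
556/S(-65) - 2060/f = 556/((-65*(49 - 65))) - 2060/12526420 = 556/((-65*(-16))) - 2060*1/12526420 = 556/1040 - 103/626321 = 556*(1/1040) - 103/626321 = 139/260 - 103/626321 = 87031839/162843460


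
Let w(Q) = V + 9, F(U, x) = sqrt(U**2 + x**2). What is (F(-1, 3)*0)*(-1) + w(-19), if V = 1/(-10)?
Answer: 89/10 ≈ 8.9000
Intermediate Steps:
V = -1/10 ≈ -0.10000
w(Q) = 89/10 (w(Q) = -1/10 + 9 = 89/10)
(F(-1, 3)*0)*(-1) + w(-19) = (sqrt((-1)**2 + 3**2)*0)*(-1) + 89/10 = (sqrt(1 + 9)*0)*(-1) + 89/10 = (sqrt(10)*0)*(-1) + 89/10 = 0*(-1) + 89/10 = 0 + 89/10 = 89/10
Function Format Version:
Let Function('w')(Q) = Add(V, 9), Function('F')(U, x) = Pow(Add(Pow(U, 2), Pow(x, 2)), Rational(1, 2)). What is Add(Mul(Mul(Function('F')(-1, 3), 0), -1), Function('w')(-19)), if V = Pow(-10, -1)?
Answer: Rational(89, 10) ≈ 8.9000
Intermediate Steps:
V = Rational(-1, 10) ≈ -0.10000
Function('w')(Q) = Rational(89, 10) (Function('w')(Q) = Add(Rational(-1, 10), 9) = Rational(89, 10))
Add(Mul(Mul(Function('F')(-1, 3), 0), -1), Function('w')(-19)) = Add(Mul(Mul(Pow(Add(Pow(-1, 2), Pow(3, 2)), Rational(1, 2)), 0), -1), Rational(89, 10)) = Add(Mul(Mul(Pow(Add(1, 9), Rational(1, 2)), 0), -1), Rational(89, 10)) = Add(Mul(Mul(Pow(10, Rational(1, 2)), 0), -1), Rational(89, 10)) = Add(Mul(0, -1), Rational(89, 10)) = Add(0, Rational(89, 10)) = Rational(89, 10)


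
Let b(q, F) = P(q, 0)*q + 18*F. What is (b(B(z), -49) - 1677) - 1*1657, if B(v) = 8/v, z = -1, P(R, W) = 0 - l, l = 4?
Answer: -4184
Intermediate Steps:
P(R, W) = -4 (P(R, W) = 0 - 1*4 = 0 - 4 = -4)
b(q, F) = -4*q + 18*F
(b(B(z), -49) - 1677) - 1*1657 = ((-32/(-1) + 18*(-49)) - 1677) - 1*1657 = ((-32*(-1) - 882) - 1677) - 1657 = ((-4*(-8) - 882) - 1677) - 1657 = ((32 - 882) - 1677) - 1657 = (-850 - 1677) - 1657 = -2527 - 1657 = -4184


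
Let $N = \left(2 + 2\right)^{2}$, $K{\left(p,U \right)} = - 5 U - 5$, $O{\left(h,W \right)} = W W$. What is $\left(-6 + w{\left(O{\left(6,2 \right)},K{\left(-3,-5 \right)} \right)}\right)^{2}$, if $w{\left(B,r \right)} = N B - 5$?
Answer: $2809$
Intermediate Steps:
$O{\left(h,W \right)} = W^{2}$
$K{\left(p,U \right)} = -5 - 5 U$
$N = 16$ ($N = 4^{2} = 16$)
$w{\left(B,r \right)} = -5 + 16 B$ ($w{\left(B,r \right)} = 16 B - 5 = -5 + 16 B$)
$\left(-6 + w{\left(O{\left(6,2 \right)},K{\left(-3,-5 \right)} \right)}\right)^{2} = \left(-6 - \left(5 - 16 \cdot 2^{2}\right)\right)^{2} = \left(-6 + \left(-5 + 16 \cdot 4\right)\right)^{2} = \left(-6 + \left(-5 + 64\right)\right)^{2} = \left(-6 + 59\right)^{2} = 53^{2} = 2809$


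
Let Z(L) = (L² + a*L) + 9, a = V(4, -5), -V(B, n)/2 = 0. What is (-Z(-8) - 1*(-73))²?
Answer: 0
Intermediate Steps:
V(B, n) = 0 (V(B, n) = -2*0 = 0)
a = 0
Z(L) = 9 + L² (Z(L) = (L² + 0*L) + 9 = (L² + 0) + 9 = L² + 9 = 9 + L²)
(-Z(-8) - 1*(-73))² = (-(9 + (-8)²) - 1*(-73))² = (-(9 + 64) + 73)² = (-1*73 + 73)² = (-73 + 73)² = 0² = 0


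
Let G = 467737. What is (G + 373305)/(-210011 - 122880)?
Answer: -841042/332891 ≈ -2.5265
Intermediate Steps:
(G + 373305)/(-210011 - 122880) = (467737 + 373305)/(-210011 - 122880) = 841042/(-332891) = 841042*(-1/332891) = -841042/332891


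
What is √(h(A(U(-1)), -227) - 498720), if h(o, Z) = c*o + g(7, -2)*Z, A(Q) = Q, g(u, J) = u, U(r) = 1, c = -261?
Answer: I*√500570 ≈ 707.51*I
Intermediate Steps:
h(o, Z) = -261*o + 7*Z
√(h(A(U(-1)), -227) - 498720) = √((-261*1 + 7*(-227)) - 498720) = √((-261 - 1589) - 498720) = √(-1850 - 498720) = √(-500570) = I*√500570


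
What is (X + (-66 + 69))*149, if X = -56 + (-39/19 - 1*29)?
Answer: -237953/19 ≈ -12524.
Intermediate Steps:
X = -1654/19 (X = -56 + (-39*1/19 - 29) = -56 + (-39/19 - 29) = -56 - 590/19 = -1654/19 ≈ -87.053)
(X + (-66 + 69))*149 = (-1654/19 + (-66 + 69))*149 = (-1654/19 + 3)*149 = -1597/19*149 = -237953/19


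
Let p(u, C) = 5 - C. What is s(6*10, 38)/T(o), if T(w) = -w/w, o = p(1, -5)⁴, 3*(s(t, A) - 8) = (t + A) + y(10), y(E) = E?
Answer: -44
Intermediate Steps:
s(t, A) = 34/3 + A/3 + t/3 (s(t, A) = 8 + ((t + A) + 10)/3 = 8 + ((A + t) + 10)/3 = 8 + (10 + A + t)/3 = 8 + (10/3 + A/3 + t/3) = 34/3 + A/3 + t/3)
o = 10000 (o = (5 - 1*(-5))⁴ = (5 + 5)⁴ = 10⁴ = 10000)
T(w) = -1 (T(w) = -1*1 = -1)
s(6*10, 38)/T(o) = (34/3 + (⅓)*38 + (6*10)/3)/(-1) = (34/3 + 38/3 + (⅓)*60)*(-1) = (34/3 + 38/3 + 20)*(-1) = 44*(-1) = -44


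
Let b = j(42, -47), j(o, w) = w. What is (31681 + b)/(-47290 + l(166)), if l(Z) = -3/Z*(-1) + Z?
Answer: -5251244/7822581 ≈ -0.67129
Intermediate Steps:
b = -47
l(Z) = Z + 3/Z (l(Z) = 3/Z + Z = Z + 3/Z)
(31681 + b)/(-47290 + l(166)) = (31681 - 47)/(-47290 + (166 + 3/166)) = 31634/(-47290 + (166 + 3*(1/166))) = 31634/(-47290 + (166 + 3/166)) = 31634/(-47290 + 27559/166) = 31634/(-7822581/166) = 31634*(-166/7822581) = -5251244/7822581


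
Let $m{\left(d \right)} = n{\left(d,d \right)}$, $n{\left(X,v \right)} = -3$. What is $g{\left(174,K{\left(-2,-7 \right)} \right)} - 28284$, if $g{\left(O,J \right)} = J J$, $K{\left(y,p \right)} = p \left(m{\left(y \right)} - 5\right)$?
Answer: $-25148$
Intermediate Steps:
$m{\left(d \right)} = -3$
$K{\left(y,p \right)} = - 8 p$ ($K{\left(y,p \right)} = p \left(-3 - 5\right) = p \left(-8\right) = - 8 p$)
$g{\left(O,J \right)} = J^{2}$
$g{\left(174,K{\left(-2,-7 \right)} \right)} - 28284 = \left(\left(-8\right) \left(-7\right)\right)^{2} - 28284 = 56^{2} - 28284 = 3136 - 28284 = -25148$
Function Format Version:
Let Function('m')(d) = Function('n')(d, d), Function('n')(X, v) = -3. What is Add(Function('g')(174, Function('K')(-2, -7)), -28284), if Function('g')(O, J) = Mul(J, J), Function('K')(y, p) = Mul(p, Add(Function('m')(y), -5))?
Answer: -25148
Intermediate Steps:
Function('m')(d) = -3
Function('K')(y, p) = Mul(-8, p) (Function('K')(y, p) = Mul(p, Add(-3, -5)) = Mul(p, -8) = Mul(-8, p))
Function('g')(O, J) = Pow(J, 2)
Add(Function('g')(174, Function('K')(-2, -7)), -28284) = Add(Pow(Mul(-8, -7), 2), -28284) = Add(Pow(56, 2), -28284) = Add(3136, -28284) = -25148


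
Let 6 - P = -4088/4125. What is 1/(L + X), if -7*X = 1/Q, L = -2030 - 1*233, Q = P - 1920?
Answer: -55238134/125003893117 ≈ -0.00044189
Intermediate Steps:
P = 28838/4125 (P = 6 - (-4088)/4125 = 6 - 1*(-4088/4125) = 6 + 4088/4125 = 28838/4125 ≈ 6.9910)
Q = -7891162/4125 (Q = 28838/4125 - 1920 = -7891162/4125 ≈ -1913.0)
L = -2263 (L = -2030 - 233 = -2263)
X = 4125/55238134 (X = -1/(7*(-7891162/4125)) = -1/7*(-4125/7891162) = 4125/55238134 ≈ 7.4677e-5)
1/(L + X) = 1/(-2263 + 4125/55238134) = 1/(-125003893117/55238134) = -55238134/125003893117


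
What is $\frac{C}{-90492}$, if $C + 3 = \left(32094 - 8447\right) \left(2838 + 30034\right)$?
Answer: $- \frac{777324181}{90492} \approx -8590.0$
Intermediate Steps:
$C = 777324181$ ($C = -3 + \left(32094 - 8447\right) \left(2838 + 30034\right) = -3 + 23647 \cdot 32872 = -3 + 777324184 = 777324181$)
$\frac{C}{-90492} = \frac{777324181}{-90492} = 777324181 \left(- \frac{1}{90492}\right) = - \frac{777324181}{90492}$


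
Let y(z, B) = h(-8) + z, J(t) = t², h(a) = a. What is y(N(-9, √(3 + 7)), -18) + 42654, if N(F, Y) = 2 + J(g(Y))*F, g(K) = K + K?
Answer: 42288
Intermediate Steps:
g(K) = 2*K
N(F, Y) = 2 + 4*F*Y² (N(F, Y) = 2 + (2*Y)²*F = 2 + (4*Y²)*F = 2 + 4*F*Y²)
y(z, B) = -8 + z
y(N(-9, √(3 + 7)), -18) + 42654 = (-8 + (2 + 4*(-9)*(√(3 + 7))²)) + 42654 = (-8 + (2 + 4*(-9)*(√10)²)) + 42654 = (-8 + (2 + 4*(-9)*10)) + 42654 = (-8 + (2 - 360)) + 42654 = (-8 - 358) + 42654 = -366 + 42654 = 42288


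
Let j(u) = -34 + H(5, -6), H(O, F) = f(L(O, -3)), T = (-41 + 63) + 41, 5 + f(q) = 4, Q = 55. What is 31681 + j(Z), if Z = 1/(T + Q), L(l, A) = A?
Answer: 31646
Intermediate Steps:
f(q) = -1 (f(q) = -5 + 4 = -1)
T = 63 (T = 22 + 41 = 63)
H(O, F) = -1
Z = 1/118 (Z = 1/(63 + 55) = 1/118 ≈ 0.0084746)
j(u) = -35 (j(u) = -34 - 1 = -35)
31681 + j(Z) = 31681 - 35 = 31646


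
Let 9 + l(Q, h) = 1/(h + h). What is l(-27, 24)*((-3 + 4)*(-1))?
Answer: 431/48 ≈ 8.9792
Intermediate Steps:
l(Q, h) = -9 + 1/(2*h) (l(Q, h) = -9 + 1/(h + h) = -9 + 1/(2*h))
l(-27, 24)*((-3 + 4)*(-1)) = (-9 + (1/2)/24)*((-3 + 4)*(-1)) = (-9 + (1/2)*(1/24))*(1*(-1)) = (-9 + 1/48)*(-1) = -431/48*(-1) = 431/48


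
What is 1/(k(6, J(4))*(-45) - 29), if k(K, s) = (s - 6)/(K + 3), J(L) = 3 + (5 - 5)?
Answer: -1/14 ≈ -0.071429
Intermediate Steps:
J(L) = 3 (J(L) = 3 + 0 = 3)
k(K, s) = (-6 + s)/(3 + K)
1/(k(6, J(4))*(-45) - 29) = 1/(((-6 + 3)/(3 + 6))*(-45) - 29) = 1/((-3/9)*(-45) - 29) = 1/(((⅑)*(-3))*(-45) - 29) = 1/(-⅓*(-45) - 29) = 1/(15 - 29) = 1/(-14) = -1/14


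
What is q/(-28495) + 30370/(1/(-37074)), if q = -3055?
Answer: -6416717128009/5699 ≈ -1.1259e+9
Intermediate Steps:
q/(-28495) + 30370/(1/(-37074)) = -3055/(-28495) + 30370/(1/(-37074)) = -3055*(-1/28495) + 30370/(-1/37074) = 611/5699 + 30370*(-37074) = 611/5699 - 1125937380 = -6416717128009/5699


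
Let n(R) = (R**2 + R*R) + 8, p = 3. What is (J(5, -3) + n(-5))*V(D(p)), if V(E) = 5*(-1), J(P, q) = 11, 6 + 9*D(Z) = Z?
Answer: -345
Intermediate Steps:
n(R) = 8 + 2*R**2 (n(R) = (R**2 + R**2) + 8 = 2*R**2 + 8 = 8 + 2*R**2)
D(Z) = -2/3 + Z/9
V(E) = -5
(J(5, -3) + n(-5))*V(D(p)) = (11 + (8 + 2*(-5)**2))*(-5) = (11 + (8 + 2*25))*(-5) = (11 + (8 + 50))*(-5) = (11 + 58)*(-5) = 69*(-5) = -345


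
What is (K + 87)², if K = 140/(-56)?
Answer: 28561/4 ≈ 7140.3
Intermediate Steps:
K = -5/2 (K = 140*(-1/56) = -5/2 ≈ -2.5000)
(K + 87)² = (-5/2 + 87)² = (169/2)² = 28561/4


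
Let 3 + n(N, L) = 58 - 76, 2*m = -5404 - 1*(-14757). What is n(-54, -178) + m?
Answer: 9311/2 ≈ 4655.5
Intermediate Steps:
m = 9353/2 (m = (-5404 - 1*(-14757))/2 = (-5404 + 14757)/2 = (½)*9353 = 9353/2 ≈ 4676.5)
n(N, L) = -21 (n(N, L) = -3 + (58 - 76) = -3 - 18 = -21)
n(-54, -178) + m = -21 + 9353/2 = 9311/2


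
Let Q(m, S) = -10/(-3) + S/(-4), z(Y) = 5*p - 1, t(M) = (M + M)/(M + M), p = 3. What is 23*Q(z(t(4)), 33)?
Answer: -1357/12 ≈ -113.08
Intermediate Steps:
t(M) = 1 (t(M) = (2*M)/((2*M)) = (2*M)*(1/(2*M)) = 1)
z(Y) = 14 (z(Y) = 5*3 - 1 = 15 - 1 = 14)
Q(m, S) = 10/3 - S/4 (Q(m, S) = -10*(-⅓) + S*(-¼) = 10/3 - S/4)
23*Q(z(t(4)), 33) = 23*(10/3 - ¼*33) = 23*(10/3 - 33/4) = 23*(-59/12) = -1357/12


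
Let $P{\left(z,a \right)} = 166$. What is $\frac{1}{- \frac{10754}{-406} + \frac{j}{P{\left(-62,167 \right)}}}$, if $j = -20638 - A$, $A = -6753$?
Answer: $- \frac{33698}{1926073} \approx -0.017496$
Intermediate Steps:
$j = -13885$ ($j = -20638 - -6753 = -20638 + 6753 = -13885$)
$\frac{1}{- \frac{10754}{-406} + \frac{j}{P{\left(-62,167 \right)}}} = \frac{1}{- \frac{10754}{-406} - \frac{13885}{166}} = \frac{1}{\left(-10754\right) \left(- \frac{1}{406}\right) - \frac{13885}{166}} = \frac{1}{\frac{5377}{203} - \frac{13885}{166}} = \frac{1}{- \frac{1926073}{33698}} = - \frac{33698}{1926073}$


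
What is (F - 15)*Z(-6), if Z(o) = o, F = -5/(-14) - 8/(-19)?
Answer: 11349/133 ≈ 85.331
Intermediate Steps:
F = 207/266 (F = -5*(-1/14) - 8*(-1/19) = 5/14 + 8/19 = 207/266 ≈ 0.77820)
(F - 15)*Z(-6) = (207/266 - 15)*(-6) = -3783/266*(-6) = 11349/133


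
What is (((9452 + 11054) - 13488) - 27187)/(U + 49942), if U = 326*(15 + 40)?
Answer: -6723/22624 ≈ -0.29716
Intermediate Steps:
U = 17930 (U = 326*55 = 17930)
(((9452 + 11054) - 13488) - 27187)/(U + 49942) = (((9452 + 11054) - 13488) - 27187)/(17930 + 49942) = ((20506 - 13488) - 27187)/67872 = (7018 - 27187)*(1/67872) = -20169*1/67872 = -6723/22624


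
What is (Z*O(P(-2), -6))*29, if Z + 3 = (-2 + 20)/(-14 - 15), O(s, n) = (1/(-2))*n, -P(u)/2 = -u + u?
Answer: -315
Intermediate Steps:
P(u) = 0 (P(u) = -2*(-u + u) = -2*0 = 0)
O(s, n) = -n/2 (O(s, n) = (1*(-½))*n = -n/2)
Z = -105/29 (Z = -3 + (-2 + 20)/(-14 - 15) = -3 + 18/(-29) = -3 + 18*(-1/29) = -3 - 18/29 = -105/29 ≈ -3.6207)
(Z*O(P(-2), -6))*29 = -(-105)*(-6)/58*29 = -105/29*3*29 = -315/29*29 = -315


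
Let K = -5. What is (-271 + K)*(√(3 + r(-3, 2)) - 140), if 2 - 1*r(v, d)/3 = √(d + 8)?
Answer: 38640 - 276*√(9 - 3*√10) ≈ 38640.0 - 192.57*I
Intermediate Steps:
r(v, d) = 6 - 3*√(8 + d) (r(v, d) = 6 - 3*√(d + 8) = 6 - 3*√(8 + d))
(-271 + K)*(√(3 + r(-3, 2)) - 140) = (-271 - 5)*(√(3 + (6 - 3*√(8 + 2))) - 140) = -276*(√(3 + (6 - 3*√10)) - 140) = -276*(√(9 - 3*√10) - 140) = -276*(-140 + √(9 - 3*√10)) = 38640 - 276*√(9 - 3*√10)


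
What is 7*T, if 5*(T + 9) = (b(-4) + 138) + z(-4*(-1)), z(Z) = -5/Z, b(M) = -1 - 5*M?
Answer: 3101/20 ≈ 155.05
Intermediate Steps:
T = 443/20 (T = -9 + (((-1 - 5*(-4)) + 138) - 5/((-4*(-1))))/5 = -9 + (((-1 + 20) + 138) - 5/4)/5 = -9 + ((19 + 138) - 5*1/4)/5 = -9 + (157 - 5/4)/5 = -9 + (1/5)*(623/4) = -9 + 623/20 = 443/20 ≈ 22.150)
7*T = 7*(443/20) = 3101/20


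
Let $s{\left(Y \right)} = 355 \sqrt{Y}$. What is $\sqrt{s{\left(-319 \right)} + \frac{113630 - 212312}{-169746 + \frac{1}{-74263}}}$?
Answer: $\frac{\sqrt{92380959949682853834 + 56412121179610331688355 i \sqrt{319}}}{12605847199} \approx 56.308 + 56.302 i$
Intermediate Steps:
$\sqrt{s{\left(-319 \right)} + \frac{113630 - 212312}{-169746 + \frac{1}{-74263}}} = \sqrt{355 \sqrt{-319} + \frac{113630 - 212312}{-169746 + \frac{1}{-74263}}} = \sqrt{355 i \sqrt{319} - \frac{98682}{-169746 - \frac{1}{74263}}} = \sqrt{355 i \sqrt{319} - \frac{98682}{- \frac{12605847199}{74263}}} = \sqrt{355 i \sqrt{319} - - \frac{7328421366}{12605847199}} = \sqrt{355 i \sqrt{319} + \frac{7328421366}{12605847199}} = \sqrt{\frac{7328421366}{12605847199} + 355 i \sqrt{319}}$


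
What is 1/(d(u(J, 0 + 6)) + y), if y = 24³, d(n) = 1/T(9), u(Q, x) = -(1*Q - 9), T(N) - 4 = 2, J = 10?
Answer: 6/82945 ≈ 7.2337e-5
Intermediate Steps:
T(N) = 6 (T(N) = 4 + 2 = 6)
u(Q, x) = 9 - Q (u(Q, x) = -(Q - 9) = -(-9 + Q) = 9 - Q)
d(n) = ⅙ (d(n) = 1/6 = ⅙)
y = 13824
1/(d(u(J, 0 + 6)) + y) = 1/(⅙ + 13824) = 1/(82945/6) = 6/82945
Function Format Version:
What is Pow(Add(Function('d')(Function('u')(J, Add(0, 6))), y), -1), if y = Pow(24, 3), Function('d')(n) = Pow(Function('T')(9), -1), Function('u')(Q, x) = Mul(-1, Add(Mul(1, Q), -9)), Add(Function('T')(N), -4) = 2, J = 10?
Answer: Rational(6, 82945) ≈ 7.2337e-5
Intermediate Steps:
Function('T')(N) = 6 (Function('T')(N) = Add(4, 2) = 6)
Function('u')(Q, x) = Add(9, Mul(-1, Q)) (Function('u')(Q, x) = Mul(-1, Add(Q, -9)) = Mul(-1, Add(-9, Q)) = Add(9, Mul(-1, Q)))
Function('d')(n) = Rational(1, 6) (Function('d')(n) = Pow(6, -1) = Rational(1, 6))
y = 13824
Pow(Add(Function('d')(Function('u')(J, Add(0, 6))), y), -1) = Pow(Add(Rational(1, 6), 13824), -1) = Pow(Rational(82945, 6), -1) = Rational(6, 82945)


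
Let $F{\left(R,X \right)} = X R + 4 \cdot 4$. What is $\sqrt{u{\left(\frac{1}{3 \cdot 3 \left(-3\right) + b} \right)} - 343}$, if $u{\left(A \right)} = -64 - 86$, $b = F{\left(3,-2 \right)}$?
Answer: $i \sqrt{493} \approx 22.204 i$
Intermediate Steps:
$F{\left(R,X \right)} = 16 + R X$ ($F{\left(R,X \right)} = R X + 16 = 16 + R X$)
$b = 10$ ($b = 16 + 3 \left(-2\right) = 16 - 6 = 10$)
$u{\left(A \right)} = -150$
$\sqrt{u{\left(\frac{1}{3 \cdot 3 \left(-3\right) + b} \right)} - 343} = \sqrt{-150 - 343} = \sqrt{-493} = i \sqrt{493}$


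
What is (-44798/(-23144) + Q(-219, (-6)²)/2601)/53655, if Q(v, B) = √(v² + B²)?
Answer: 22399/620895660 + √5473/46518885 ≈ 3.7666e-5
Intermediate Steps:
Q(v, B) = √(B² + v²)
(-44798/(-23144) + Q(-219, (-6)²)/2601)/53655 = (-44798/(-23144) + √(((-6)²)² + (-219)²)/2601)/53655 = (-44798*(-1/23144) + √(36² + 47961)*(1/2601))*(1/53655) = (22399/11572 + √(1296 + 47961)*(1/2601))*(1/53655) = (22399/11572 + √49257*(1/2601))*(1/53655) = (22399/11572 + (3*√5473)*(1/2601))*(1/53655) = (22399/11572 + √5473/867)*(1/53655) = 22399/620895660 + √5473/46518885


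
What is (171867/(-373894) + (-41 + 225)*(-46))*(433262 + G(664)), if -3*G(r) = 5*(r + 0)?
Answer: -2051534723473139/560841 ≈ -3.6580e+9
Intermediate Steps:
G(r) = -5*r/3 (G(r) = -5*(r + 0)/3 = -5*r/3)
(171867/(-373894) + (-41 + 225)*(-46))*(433262 + G(664)) = (171867/(-373894) + (-41 + 225)*(-46))*(433262 - 5/3*664) = (171867*(-1/373894) + 184*(-46))*(433262 - 3320/3) = (-171867/373894 - 8464)*(1296466/3) = -3164810683/373894*1296466/3 = -2051534723473139/560841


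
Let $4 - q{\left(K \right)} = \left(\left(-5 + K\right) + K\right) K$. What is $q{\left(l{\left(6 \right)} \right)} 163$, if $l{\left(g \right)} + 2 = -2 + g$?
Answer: $978$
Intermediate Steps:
$l{\left(g \right)} = -4 + g$ ($l{\left(g \right)} = -2 + \left(-2 + g\right) = -4 + g$)
$q{\left(K \right)} = 4 - K \left(-5 + 2 K\right)$ ($q{\left(K \right)} = 4 - \left(\left(-5 + K\right) + K\right) K = 4 - \left(-5 + 2 K\right) K = 4 - K \left(-5 + 2 K\right)$)
$q{\left(l{\left(6 \right)} \right)} 163 = \left(4 - 2 \left(-4 + 6\right)^{2} + 5 \left(-4 + 6\right)\right) 163 = \left(4 - 2 \cdot 2^{2} + 5 \cdot 2\right) 163 = \left(4 - 8 + 10\right) 163 = 6 \cdot 163 = 978$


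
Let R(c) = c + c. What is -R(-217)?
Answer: 434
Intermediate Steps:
R(c) = 2*c
-R(-217) = -2*(-217) = -1*(-434) = 434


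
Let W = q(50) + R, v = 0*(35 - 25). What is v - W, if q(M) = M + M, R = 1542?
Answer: -1642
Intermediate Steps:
q(M) = 2*M
v = 0 (v = 0*10 = 0)
W = 1642 (W = 2*50 + 1542 = 100 + 1542 = 1642)
v - W = 0 - 1*1642 = 0 - 1642 = -1642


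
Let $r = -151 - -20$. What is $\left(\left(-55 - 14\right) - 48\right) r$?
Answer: $15327$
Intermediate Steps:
$r = -131$ ($r = -151 + 20 = -131$)
$\left(\left(-55 - 14\right) - 48\right) r = \left(\left(-55 - 14\right) - 48\right) \left(-131\right) = \left(-69 - 48\right) \left(-131\right) = \left(-117\right) \left(-131\right) = 15327$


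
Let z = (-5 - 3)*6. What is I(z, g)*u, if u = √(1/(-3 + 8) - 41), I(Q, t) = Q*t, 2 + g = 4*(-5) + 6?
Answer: 1536*I*√255/5 ≈ 4905.6*I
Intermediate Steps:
g = -16 (g = -2 + (4*(-5) + 6) = -2 + (-20 + 6) = -2 - 14 = -16)
z = -48 (z = -8*6 = -48)
u = 2*I*√255/5 (u = √(1/5 - 41) = √(⅕ - 41) = √(-204/5) = 2*I*√255/5 ≈ 6.3875*I)
I(z, g)*u = (-48*(-16))*(2*I*√255/5) = 768*(2*I*√255/5) = 1536*I*√255/5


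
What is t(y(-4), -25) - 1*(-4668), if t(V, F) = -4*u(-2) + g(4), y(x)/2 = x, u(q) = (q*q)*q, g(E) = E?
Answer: 4704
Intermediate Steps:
u(q) = q³ (u(q) = q²*q = q³)
y(x) = 2*x
t(V, F) = 36 (t(V, F) = -4*(-2)³ + 4 = -4*(-8) + 4 = 32 + 4 = 36)
t(y(-4), -25) - 1*(-4668) = 36 - 1*(-4668) = 36 + 4668 = 4704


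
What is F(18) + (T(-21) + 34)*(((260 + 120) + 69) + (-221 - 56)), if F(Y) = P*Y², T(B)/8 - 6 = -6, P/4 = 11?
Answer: 20104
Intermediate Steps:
P = 44 (P = 4*11 = 44)
T(B) = 0 (T(B) = 48 + 8*(-6) = 48 - 48 = 0)
F(Y) = 44*Y²
F(18) + (T(-21) + 34)*(((260 + 120) + 69) + (-221 - 56)) = 44*18² + (0 + 34)*(((260 + 120) + 69) + (-221 - 56)) = 44*324 + 34*((380 + 69) - 277) = 14256 + 34*(449 - 277) = 14256 + 34*172 = 14256 + 5848 = 20104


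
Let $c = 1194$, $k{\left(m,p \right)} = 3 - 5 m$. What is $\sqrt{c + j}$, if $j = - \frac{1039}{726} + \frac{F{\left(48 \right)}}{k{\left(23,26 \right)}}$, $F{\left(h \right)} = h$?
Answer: $\frac{\sqrt{254455194}}{462} \approx 34.527$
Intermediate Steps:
$j = - \frac{9451}{5082}$ ($j = - \frac{1039}{726} + \frac{48}{3 - 115} = \left(-1039\right) \frac{1}{726} + \frac{48}{3 - 115} = - \frac{1039}{726} + \frac{48}{-112} = - \frac{1039}{726} + 48 \left(- \frac{1}{112}\right) = - \frac{1039}{726} - \frac{3}{7} = - \frac{9451}{5082} \approx -1.8597$)
$\sqrt{c + j} = \sqrt{1194 - \frac{9451}{5082}} = \sqrt{\frac{6058457}{5082}} = \frac{\sqrt{254455194}}{462}$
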